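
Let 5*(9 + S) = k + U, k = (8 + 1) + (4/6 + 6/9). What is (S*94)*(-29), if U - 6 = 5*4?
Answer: 70876/15 ≈ 4725.1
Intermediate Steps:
U = 26 (U = 6 + 5*4 = 6 + 20 = 26)
k = 31/3 (k = 9 + (4*(⅙) + 6*(⅑)) = 9 + (⅔ + ⅔) = 9 + 4/3 = 31/3 ≈ 10.333)
S = -26/15 (S = -9 + (31/3 + 26)/5 = -9 + (⅕)*(109/3) = -9 + 109/15 = -26/15 ≈ -1.7333)
(S*94)*(-29) = -26/15*94*(-29) = -2444/15*(-29) = 70876/15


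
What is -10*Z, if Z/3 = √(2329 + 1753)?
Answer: -30*√4082 ≈ -1916.7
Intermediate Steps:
Z = 3*√4082 (Z = 3*√(2329 + 1753) = 3*√4082 ≈ 191.67)
-10*Z = -30*√4082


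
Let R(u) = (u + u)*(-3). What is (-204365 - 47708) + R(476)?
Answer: -254929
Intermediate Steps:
R(u) = -6*u (R(u) = (2*u)*(-3) = -6*u)
(-204365 - 47708) + R(476) = (-204365 - 47708) - 6*476 = -252073 - 2856 = -254929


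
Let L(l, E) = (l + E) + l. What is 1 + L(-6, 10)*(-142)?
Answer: 285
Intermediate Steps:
L(l, E) = E + 2*l (L(l, E) = (E + l) + l = E + 2*l)
1 + L(-6, 10)*(-142) = 1 + (10 + 2*(-6))*(-142) = 1 + (10 - 12)*(-142) = 1 - 2*(-142) = 1 + 284 = 285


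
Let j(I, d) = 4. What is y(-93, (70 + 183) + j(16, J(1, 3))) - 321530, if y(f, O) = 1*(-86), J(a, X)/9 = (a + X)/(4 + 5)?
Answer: -321616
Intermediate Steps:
J(a, X) = X + a (J(a, X) = 9*((a + X)/(4 + 5)) = 9*((X + a)/9) = 9*((X + a)*(1/9)) = 9*(X/9 + a/9) = X + a)
y(f, O) = -86
y(-93, (70 + 183) + j(16, J(1, 3))) - 321530 = -86 - 321530 = -321616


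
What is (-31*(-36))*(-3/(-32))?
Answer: 837/8 ≈ 104.63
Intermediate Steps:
(-31*(-36))*(-3/(-32)) = 1116*(-3*(-1/32)) = 1116*(3/32) = 837/8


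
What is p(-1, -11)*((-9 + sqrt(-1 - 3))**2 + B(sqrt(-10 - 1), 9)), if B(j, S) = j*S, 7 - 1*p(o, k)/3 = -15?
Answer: 5082 - 2376*I + 594*I*sqrt(11) ≈ 5082.0 - 405.92*I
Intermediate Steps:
p(o, k) = 66 (p(o, k) = 21 - 3*(-15) = 21 + 45 = 66)
B(j, S) = S*j
p(-1, -11)*((-9 + sqrt(-1 - 3))**2 + B(sqrt(-10 - 1), 9)) = 66*((-9 + sqrt(-1 - 3))**2 + 9*sqrt(-10 - 1)) = 66*((-9 + sqrt(-4))**2 + 9*sqrt(-11)) = 66*((-9 + 2*I)**2 + 9*(I*sqrt(11))) = 66*((-9 + 2*I)**2 + 9*I*sqrt(11)) = 66*(-9 + 2*I)**2 + 594*I*sqrt(11)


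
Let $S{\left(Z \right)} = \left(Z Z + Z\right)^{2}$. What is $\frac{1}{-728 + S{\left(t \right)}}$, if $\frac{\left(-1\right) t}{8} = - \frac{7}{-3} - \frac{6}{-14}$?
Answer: $\frac{194481}{42110042536} \approx 4.6184 \cdot 10^{-6}$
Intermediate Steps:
$t = - \frac{464}{21}$ ($t = - 8 \left(- \frac{7}{-3} - \frac{6}{-14}\right) = - 8 \left(\left(-7\right) \left(- \frac{1}{3}\right) - - \frac{3}{7}\right) = - 8 \left(\frac{7}{3} + \frac{3}{7}\right) = \left(-8\right) \frac{58}{21} = - \frac{464}{21} \approx -22.095$)
$S{\left(Z \right)} = \left(Z + Z^{2}\right)^{2}$ ($S{\left(Z \right)} = \left(Z^{2} + Z\right)^{2} = \left(Z + Z^{2}\right)^{2}$)
$\frac{1}{-728 + S{\left(t \right)}} = \frac{1}{-728 + \left(- \frac{464}{21}\right)^{2} \left(1 - \frac{464}{21}\right)^{2}} = \frac{1}{-728 + \frac{215296 \left(- \frac{443}{21}\right)^{2}}{441}} = \frac{1}{-728 + \frac{215296}{441} \cdot \frac{196249}{441}} = \frac{1}{-728 + \frac{42251624704}{194481}} = \frac{1}{\frac{42110042536}{194481}} = \frac{194481}{42110042536}$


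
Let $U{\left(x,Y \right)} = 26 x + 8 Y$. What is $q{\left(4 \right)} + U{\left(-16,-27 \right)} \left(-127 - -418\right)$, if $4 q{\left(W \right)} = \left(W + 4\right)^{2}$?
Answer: $-183896$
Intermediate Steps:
$U{\left(x,Y \right)} = 8 Y + 26 x$
$q{\left(W \right)} = \frac{\left(4 + W\right)^{2}}{4}$ ($q{\left(W \right)} = \frac{\left(W + 4\right)^{2}}{4} = \frac{\left(4 + W\right)^{2}}{4}$)
$q{\left(4 \right)} + U{\left(-16,-27 \right)} \left(-127 - -418\right) = \frac{\left(4 + 4\right)^{2}}{4} + \left(8 \left(-27\right) + 26 \left(-16\right)\right) \left(-127 - -418\right) = \frac{8^{2}}{4} + \left(-216 - 416\right) \left(-127 + 418\right) = \frac{1}{4} \cdot 64 - 183912 = 16 - 183912 = -183896$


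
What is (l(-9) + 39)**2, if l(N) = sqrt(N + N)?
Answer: 1503 + 234*I*sqrt(2) ≈ 1503.0 + 330.93*I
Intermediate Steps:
l(N) = sqrt(2)*sqrt(N) (l(N) = sqrt(2*N) = sqrt(2)*sqrt(N))
(l(-9) + 39)**2 = (sqrt(2)*sqrt(-9) + 39)**2 = (sqrt(2)*(3*I) + 39)**2 = (3*I*sqrt(2) + 39)**2 = (39 + 3*I*sqrt(2))**2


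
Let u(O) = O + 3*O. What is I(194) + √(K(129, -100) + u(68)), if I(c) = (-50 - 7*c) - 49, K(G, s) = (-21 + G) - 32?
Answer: -1457 + 2*√87 ≈ -1438.3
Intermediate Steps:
u(O) = 4*O
K(G, s) = -53 + G
I(c) = -99 - 7*c
I(194) + √(K(129, -100) + u(68)) = (-99 - 7*194) + √((-53 + 129) + 4*68) = (-99 - 1358) + √(76 + 272) = -1457 + √348 = -1457 + 2*√87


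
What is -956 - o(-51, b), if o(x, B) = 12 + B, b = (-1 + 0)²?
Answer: -969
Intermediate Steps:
b = 1 (b = (-1)² = 1)
-956 - o(-51, b) = -956 - (12 + 1) = -956 - 1*13 = -956 - 13 = -969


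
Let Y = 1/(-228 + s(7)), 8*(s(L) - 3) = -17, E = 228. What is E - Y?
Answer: 414284/1817 ≈ 228.00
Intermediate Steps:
s(L) = 7/8 (s(L) = 3 + (⅛)*(-17) = 3 - 17/8 = 7/8)
Y = -8/1817 (Y = 1/(-228 + 7/8) = 1/(-1817/8) = -8/1817 ≈ -0.0044029)
E - Y = 228 - 1*(-8/1817) = 228 + 8/1817 = 414284/1817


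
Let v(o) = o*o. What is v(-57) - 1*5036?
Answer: -1787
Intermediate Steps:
v(o) = o²
v(-57) - 1*5036 = (-57)² - 1*5036 = 3249 - 5036 = -1787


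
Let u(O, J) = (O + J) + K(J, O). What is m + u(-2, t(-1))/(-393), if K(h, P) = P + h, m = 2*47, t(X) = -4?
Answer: 12318/131 ≈ 94.031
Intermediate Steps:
m = 94
u(O, J) = 2*J + 2*O (u(O, J) = (O + J) + (O + J) = (J + O) + (J + O) = 2*J + 2*O)
m + u(-2, t(-1))/(-393) = 94 + (2*(-4) + 2*(-2))/(-393) = 94 + (-8 - 4)*(-1/393) = 94 - 12*(-1/393) = 94 + 4/131 = 12318/131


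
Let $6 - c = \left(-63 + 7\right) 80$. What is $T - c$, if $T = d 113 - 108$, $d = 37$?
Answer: $-413$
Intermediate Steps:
$c = 4486$ ($c = 6 - \left(-63 + 7\right) 80 = 6 - \left(-56\right) 80 = 6 - -4480 = 6 + 4480 = 4486$)
$T = 4073$ ($T = 37 \cdot 113 - 108 = 4181 - 108 = 4073$)
$T - c = 4073 - 4486 = -413$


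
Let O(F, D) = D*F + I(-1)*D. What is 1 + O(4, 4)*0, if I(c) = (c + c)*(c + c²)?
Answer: 1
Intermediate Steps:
I(c) = 2*c*(c + c²) (I(c) = (2*c)*(c + c²) = 2*c*(c + c²))
O(F, D) = D*F (O(F, D) = D*F + (2*(-1)²*(1 - 1))*D = D*F + (2*1*0)*D = D*F + 0*D = D*F + 0 = D*F)
1 + O(4, 4)*0 = 1 + (4*4)*0 = 1 + 16*0 = 1 + 0 = 1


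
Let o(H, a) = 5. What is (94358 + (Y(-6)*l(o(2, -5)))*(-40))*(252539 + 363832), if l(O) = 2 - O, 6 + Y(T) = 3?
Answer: 57937641258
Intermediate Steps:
Y(T) = -3 (Y(T) = -6 + 3 = -3)
(94358 + (Y(-6)*l(o(2, -5)))*(-40))*(252539 + 363832) = (94358 - 3*(2 - 1*5)*(-40))*(252539 + 363832) = (94358 - 3*(2 - 5)*(-40))*616371 = (94358 - 3*(-3)*(-40))*616371 = (94358 + 9*(-40))*616371 = (94358 - 360)*616371 = 93998*616371 = 57937641258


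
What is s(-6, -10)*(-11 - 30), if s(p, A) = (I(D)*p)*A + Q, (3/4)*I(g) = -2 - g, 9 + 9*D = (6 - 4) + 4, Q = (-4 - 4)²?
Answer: 8528/3 ≈ 2842.7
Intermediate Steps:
Q = 64 (Q = (-8)² = 64)
D = -⅓ (D = -1 + ((6 - 4) + 4)/9 = -1 + (2 + 4)/9 = -1 + (⅑)*6 = -1 + ⅔ = -⅓ ≈ -0.33333)
I(g) = -8/3 - 4*g/3 (I(g) = 4*(-2 - g)/3 = -8/3 - 4*g/3)
s(p, A) = 64 - 20*A*p/9 (s(p, A) = ((-8/3 - 4/3*(-⅓))*p)*A + 64 = ((-8/3 + 4/9)*p)*A + 64 = (-20*p/9)*A + 64 = -20*A*p/9 + 64 = 64 - 20*A*p/9)
s(-6, -10)*(-11 - 30) = (64 - 20/9*(-10)*(-6))*(-11 - 30) = (64 - 400/3)*(-41) = -208/3*(-41) = 8528/3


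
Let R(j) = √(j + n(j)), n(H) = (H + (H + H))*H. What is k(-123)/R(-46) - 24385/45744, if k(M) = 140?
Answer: -24385/45744 + 70*√6302/3151 ≈ 1.2305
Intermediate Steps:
n(H) = 3*H² (n(H) = (H + 2*H)*H = (3*H)*H = 3*H²)
R(j) = √(j + 3*j²)
k(-123)/R(-46) - 24385/45744 = 140/(√(-46*(1 + 3*(-46)))) - 24385/45744 = 140/(√(-46*(1 - 138))) - 24385*1/45744 = 140/(√(-46*(-137))) - 24385/45744 = 140/(√6302) - 24385/45744 = 140*(√6302/6302) - 24385/45744 = 70*√6302/3151 - 24385/45744 = -24385/45744 + 70*√6302/3151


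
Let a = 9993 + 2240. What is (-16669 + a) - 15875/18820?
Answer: -16700279/3764 ≈ -4436.8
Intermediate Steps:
a = 12233
(-16669 + a) - 15875/18820 = (-16669 + 12233) - 15875/18820 = -4436 - 15875*1/18820 = -4436 - 3175/3764 = -16700279/3764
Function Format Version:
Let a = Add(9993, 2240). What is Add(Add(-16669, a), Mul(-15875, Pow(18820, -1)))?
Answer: Rational(-16700279, 3764) ≈ -4436.8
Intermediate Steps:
a = 12233
Add(Add(-16669, a), Mul(-15875, Pow(18820, -1))) = Add(Add(-16669, 12233), Mul(-15875, Pow(18820, -1))) = Add(-4436, Mul(-15875, Rational(1, 18820))) = Add(-4436, Rational(-3175, 3764)) = Rational(-16700279, 3764)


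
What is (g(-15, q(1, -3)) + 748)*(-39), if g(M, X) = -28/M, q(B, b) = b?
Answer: -146224/5 ≈ -29245.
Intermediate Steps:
(g(-15, q(1, -3)) + 748)*(-39) = (-28/(-15) + 748)*(-39) = (-28*(-1/15) + 748)*(-39) = (28/15 + 748)*(-39) = (11248/15)*(-39) = -146224/5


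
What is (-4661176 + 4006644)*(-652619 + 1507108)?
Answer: -559290394148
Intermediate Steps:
(-4661176 + 4006644)*(-652619 + 1507108) = -654532*854489 = -559290394148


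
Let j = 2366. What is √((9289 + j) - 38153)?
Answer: I*√26498 ≈ 162.78*I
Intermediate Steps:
√((9289 + j) - 38153) = √((9289 + 2366) - 38153) = √(11655 - 38153) = √(-26498) = I*√26498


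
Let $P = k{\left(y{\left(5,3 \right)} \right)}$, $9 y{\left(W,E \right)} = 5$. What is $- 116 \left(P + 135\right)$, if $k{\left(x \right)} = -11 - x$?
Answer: $- \frac{128876}{9} \approx -14320.0$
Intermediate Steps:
$y{\left(W,E \right)} = \frac{5}{9}$ ($y{\left(W,E \right)} = \frac{1}{9} \cdot 5 = \frac{5}{9}$)
$P = - \frac{104}{9}$ ($P = -11 - \frac{5}{9} = - \frac{104}{9} \approx -11.556$)
$- 116 \left(P + 135\right) = - 116 \left(- \frac{104}{9} + 135\right) = \left(-116\right) \frac{1111}{9} = - \frac{128876}{9}$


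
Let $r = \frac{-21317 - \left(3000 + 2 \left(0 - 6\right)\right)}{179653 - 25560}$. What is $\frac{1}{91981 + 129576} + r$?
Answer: $- \frac{5384788792}{34140382801} \approx -0.15772$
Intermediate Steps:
$r = - \frac{24305}{154093}$ ($r = \frac{-21317 - 2988}{154093} = \left(-21317 + \left(-3000 + 12\right)\right) \frac{1}{154093} = \left(-21317 - 2988\right) \frac{1}{154093} = \left(-24305\right) \frac{1}{154093} = - \frac{24305}{154093} \approx -0.15773$)
$\frac{1}{91981 + 129576} + r = \frac{1}{91981 + 129576} - \frac{24305}{154093} = \frac{1}{221557} - \frac{24305}{154093} = - \frac{5384788792}{34140382801}$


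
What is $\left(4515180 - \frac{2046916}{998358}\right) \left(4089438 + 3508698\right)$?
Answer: $\frac{5708434022839182544}{166393} \approx 3.4307 \cdot 10^{13}$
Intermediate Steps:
$\left(4515180 - \frac{2046916}{998358}\right) \left(4089438 + 3508698\right) = \left(4515180 - \frac{1023458}{499179}\right) 7598136 = \frac{2253882013762}{499179} \cdot 7598136 = \frac{5708434022839182544}{166393}$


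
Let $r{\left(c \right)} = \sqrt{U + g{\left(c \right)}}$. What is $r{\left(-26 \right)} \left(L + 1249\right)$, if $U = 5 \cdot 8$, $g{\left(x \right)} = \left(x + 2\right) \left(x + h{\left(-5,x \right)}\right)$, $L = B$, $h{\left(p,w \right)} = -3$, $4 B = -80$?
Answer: $4916 \sqrt{46} \approx 33342.0$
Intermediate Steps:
$B = -20$ ($B = \frac{1}{4} \left(-80\right) = -20$)
$L = -20$
$g{\left(x \right)} = \left(-3 + x\right) \left(2 + x\right)$ ($g{\left(x \right)} = \left(x + 2\right) \left(x - 3\right) = \left(2 + x\right) \left(-3 + x\right) = \left(-3 + x\right) \left(2 + x\right)$)
$U = 40$
$r{\left(c \right)} = \sqrt{34 + c^{2} - c}$ ($r{\left(c \right)} = \sqrt{40 - \left(6 + c - c^{2}\right)} = \sqrt{34 + c^{2} - c}$)
$r{\left(-26 \right)} \left(L + 1249\right) = \sqrt{34 + \left(-26\right)^{2} - -26} \left(-20 + 1249\right) = \sqrt{34 + 676 + 26} \cdot 1229 = \sqrt{736} \cdot 1229 = 4 \sqrt{46} \cdot 1229 = 4916 \sqrt{46}$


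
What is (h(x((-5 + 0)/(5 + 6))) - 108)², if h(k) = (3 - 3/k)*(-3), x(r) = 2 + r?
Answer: 3572100/289 ≈ 12360.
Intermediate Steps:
h(k) = -9 + 9/k
(h(x((-5 + 0)/(5 + 6))) - 108)² = ((-9 + 9/(2 + (-5 + 0)/(5 + 6))) - 108)² = ((-9 + 9/(2 - 5/11)) - 108)² = ((-9 + 9/(17/11)) - 108)² = ((-9 + 9*(11/17)) - 108)² = ((-9 + 99/17) - 108)² = (-54/17 - 108)² = (-1890/17)² = 3572100/289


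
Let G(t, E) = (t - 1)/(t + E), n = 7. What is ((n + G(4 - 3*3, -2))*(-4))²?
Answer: 48400/49 ≈ 987.75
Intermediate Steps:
G(t, E) = (-1 + t)/(E + t)
((n + G(4 - 3*3, -2))*(-4))² = ((7 + (-1 + (4 - 3*3))/(-2 + (4 - 3*3)))*(-4))² = ((7 + (-1 + (4 - 9))/(-2 + (4 - 9)))*(-4))² = ((7 + (-1 - 5)/(-2 - 5))*(-4))² = ((7 - 6/(-7))*(-4))² = ((7 - ⅐*(-6))*(-4))² = ((7 + 6/7)*(-4))² = ((55/7)*(-4))² = (-220/7)² = 48400/49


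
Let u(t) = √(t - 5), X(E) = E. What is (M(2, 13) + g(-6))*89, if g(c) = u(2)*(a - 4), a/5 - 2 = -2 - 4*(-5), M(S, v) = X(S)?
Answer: 178 + 8544*I*√3 ≈ 178.0 + 14799.0*I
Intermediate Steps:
M(S, v) = S
u(t) = √(-5 + t)
a = 100 (a = 10 + 5*(-2 - 4*(-5)) = 10 + 5*(-2 + 20) = 10 + 5*18 = 10 + 90 = 100)
g(c) = 96*I*√3 (g(c) = √(-5 + 2)*(100 - 4) = √(-3)*96 = (I*√3)*96 = 96*I*√3)
(M(2, 13) + g(-6))*89 = (2 + 96*I*√3)*89 = 178 + 8544*I*√3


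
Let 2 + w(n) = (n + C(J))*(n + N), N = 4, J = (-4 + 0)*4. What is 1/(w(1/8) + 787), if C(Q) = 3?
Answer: 64/51065 ≈ 0.0012533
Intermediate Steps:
J = -16 (J = -4*4 = -16)
w(n) = -2 + (3 + n)*(4 + n) (w(n) = -2 + (n + 3)*(n + 4) = -2 + (3 + n)*(4 + n))
1/(w(1/8) + 787) = 1/((10 + (1/8)² + 7/8) + 787) = 1/((10 + (⅛)² + 7*(⅛)) + 787) = 1/((10 + 1/64 + 7/8) + 787) = 1/(697/64 + 787) = 1/(51065/64) = 64/51065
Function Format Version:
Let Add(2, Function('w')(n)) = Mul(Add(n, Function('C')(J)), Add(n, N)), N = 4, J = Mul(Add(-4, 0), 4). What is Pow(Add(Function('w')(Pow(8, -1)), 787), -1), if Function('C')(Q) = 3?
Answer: Rational(64, 51065) ≈ 0.0012533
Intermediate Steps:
J = -16 (J = Mul(-4, 4) = -16)
Function('w')(n) = Add(-2, Mul(Add(3, n), Add(4, n))) (Function('w')(n) = Add(-2, Mul(Add(n, 3), Add(n, 4))) = Add(-2, Mul(Add(3, n), Add(4, n))))
Pow(Add(Function('w')(Pow(8, -1)), 787), -1) = Pow(Add(Add(10, Pow(Pow(8, -1), 2), Mul(7, Pow(8, -1))), 787), -1) = Pow(Add(Add(10, Pow(Rational(1, 8), 2), Mul(7, Rational(1, 8))), 787), -1) = Pow(Add(Add(10, Rational(1, 64), Rational(7, 8)), 787), -1) = Pow(Add(Rational(697, 64), 787), -1) = Pow(Rational(51065, 64), -1) = Rational(64, 51065)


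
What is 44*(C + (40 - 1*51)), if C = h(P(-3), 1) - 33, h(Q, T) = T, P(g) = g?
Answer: -1892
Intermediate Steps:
C = -32 (C = 1 - 33 = -32)
44*(C + (40 - 1*51)) = 44*(-32 + (40 - 1*51)) = 44*(-32 + (40 - 51)) = 44*(-32 - 11) = 44*(-43) = -1892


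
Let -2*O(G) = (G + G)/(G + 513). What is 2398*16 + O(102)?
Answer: 7865406/205 ≈ 38368.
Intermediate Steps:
O(G) = -G/(513 + G) (O(G) = -(G + G)/(2*(G + 513)) = -2*G/(2*(513 + G)) = -G/(513 + G))
2398*16 + O(102) = 2398*16 - 1*102/(513 + 102) = 38368 - 1*102/615 = 38368 - 1*102*1/615 = 38368 - 34/205 = 7865406/205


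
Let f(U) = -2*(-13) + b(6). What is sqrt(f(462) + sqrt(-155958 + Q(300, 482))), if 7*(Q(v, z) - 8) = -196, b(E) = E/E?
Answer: sqrt(27 + I*sqrt(155978)) ≈ 14.541 + 13.581*I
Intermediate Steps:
b(E) = 1
Q(v, z) = -20 (Q(v, z) = 8 + (1/7)*(-196) = 8 - 28 = -20)
f(U) = 27 (f(U) = -2*(-13) + 1 = 26 + 1 = 27)
sqrt(f(462) + sqrt(-155958 + Q(300, 482))) = sqrt(27 + sqrt(-155958 - 20)) = sqrt(27 + sqrt(-155978)) = sqrt(27 + I*sqrt(155978))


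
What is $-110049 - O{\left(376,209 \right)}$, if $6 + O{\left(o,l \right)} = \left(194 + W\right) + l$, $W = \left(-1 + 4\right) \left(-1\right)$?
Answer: $-110443$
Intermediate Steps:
$W = -3$ ($W = 3 \left(-1\right) = -3$)
$O{\left(o,l \right)} = 185 + l$ ($O{\left(o,l \right)} = -6 + \left(\left(194 - 3\right) + l\right) = -6 + \left(191 + l\right) = 185 + l$)
$-110049 - O{\left(376,209 \right)} = -110049 - \left(185 + 209\right) = -110049 - 394 = -110443$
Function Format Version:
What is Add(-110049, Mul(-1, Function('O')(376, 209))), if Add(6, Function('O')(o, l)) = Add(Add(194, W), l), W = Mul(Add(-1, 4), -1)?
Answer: -110443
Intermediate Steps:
W = -3 (W = Mul(3, -1) = -3)
Function('O')(o, l) = Add(185, l) (Function('O')(o, l) = Add(-6, Add(Add(194, -3), l)) = Add(-6, Add(191, l)) = Add(185, l))
Add(-110049, Mul(-1, Function('O')(376, 209))) = Add(-110049, Mul(-1, Add(185, 209))) = Add(-110049, Mul(-1, 394)) = Add(-110049, -394) = -110443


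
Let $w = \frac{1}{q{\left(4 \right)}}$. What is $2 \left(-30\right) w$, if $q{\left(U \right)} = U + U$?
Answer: $- \frac{15}{2} \approx -7.5$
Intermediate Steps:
$q{\left(U \right)} = 2 U$
$w = \frac{1}{8}$ ($w = \frac{1}{2 \cdot 4} = \frac{1}{8} \approx 0.125$)
$2 \left(-30\right) w = 2 \left(-30\right) \frac{1}{8} = \left(-60\right) \frac{1}{8} = - \frac{15}{2}$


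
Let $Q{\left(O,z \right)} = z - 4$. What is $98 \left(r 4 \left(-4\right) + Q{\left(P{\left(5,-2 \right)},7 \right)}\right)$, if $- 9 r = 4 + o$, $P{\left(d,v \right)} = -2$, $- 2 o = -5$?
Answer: $\frac{12838}{9} \approx 1426.4$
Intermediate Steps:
$o = \frac{5}{2}$ ($o = \left(- \frac{1}{2}\right) \left(-5\right) = \frac{5}{2} \approx 2.5$)
$r = - \frac{13}{18}$ ($r = - \frac{4 + \frac{5}{2}}{9} = \left(- \frac{1}{9}\right) \frac{13}{2} = - \frac{13}{18} \approx -0.72222$)
$Q{\left(O,z \right)} = -4 + z$
$98 \left(r 4 \left(-4\right) + Q{\left(P{\left(5,-2 \right)},7 \right)}\right) = 98 \left(\left(- \frac{13}{18}\right) 4 \left(-4\right) + \left(-4 + 7\right)\right) = 98 \left(\left(- \frac{26}{9}\right) \left(-4\right) + 3\right) = 98 \left(\frac{104}{9} + 3\right) = 98 \cdot \frac{131}{9} = \frac{12838}{9}$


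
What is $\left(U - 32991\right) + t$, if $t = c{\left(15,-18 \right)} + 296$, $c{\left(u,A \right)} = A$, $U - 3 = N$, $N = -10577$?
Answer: $-43287$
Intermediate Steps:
$U = -10574$ ($U = 3 - 10577 = -10574$)
$t = 278$ ($t = -18 + 296 = 278$)
$\left(U - 32991\right) + t = \left(-10574 - 32991\right) + 278 = -43565 + 278 = -43287$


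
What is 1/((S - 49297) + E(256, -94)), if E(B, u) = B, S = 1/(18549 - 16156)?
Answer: -2393/117355112 ≈ -2.0391e-5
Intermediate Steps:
S = 1/2393 ≈ 0.00041789
1/((S - 49297) + E(256, -94)) = 1/((1/2393 - 49297) + 256) = 1/(-117967720/2393 + 256) = 1/(-117355112/2393) = -2393/117355112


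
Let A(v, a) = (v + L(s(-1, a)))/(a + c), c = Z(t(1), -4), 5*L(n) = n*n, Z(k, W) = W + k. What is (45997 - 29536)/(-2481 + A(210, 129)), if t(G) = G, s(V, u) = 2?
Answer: -5185215/780988 ≈ -6.6393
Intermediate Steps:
L(n) = n**2/5 (L(n) = (n*n)/5 = n**2/5)
c = -3 (c = -4 + 1 = -3)
A(v, a) = (4/5 + v)/(-3 + a) (A(v, a) = (v + (1/5)*2**2)/(a - 3) = (v + (1/5)*4)/(-3 + a) = (v + 4/5)/(-3 + a) = (4/5 + v)/(-3 + a))
(45997 - 29536)/(-2481 + A(210, 129)) = (45997 - 29536)/(-2481 + (4/5 + 210)/(-3 + 129)) = 16461/(-2481 + (1054/5)/126) = 16461/(-2481 + (1/126)*(1054/5)) = 16461/(-2481 + 527/315) = 16461/(-780988/315) = 16461*(-315/780988) = -5185215/780988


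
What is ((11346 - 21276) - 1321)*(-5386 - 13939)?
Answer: 217425575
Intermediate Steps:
((11346 - 21276) - 1321)*(-5386 - 13939) = (-9930 - 1321)*(-19325) = -11251*(-19325) = 217425575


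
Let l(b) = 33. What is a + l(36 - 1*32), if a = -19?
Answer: 14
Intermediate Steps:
a + l(36 - 1*32) = -19 + 33 = 14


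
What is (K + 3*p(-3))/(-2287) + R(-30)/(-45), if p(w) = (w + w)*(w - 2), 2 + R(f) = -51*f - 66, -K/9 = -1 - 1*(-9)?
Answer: -3344404/102915 ≈ -32.497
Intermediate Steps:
K = -72 (K = -9*(-1 - 1*(-9)) = -9*(-1 + 9) = -9*8 = -72)
R(f) = -68 - 51*f (R(f) = -2 + (-51*f - 66) = -2 + (-66 - 51*f) = -68 - 51*f)
p(w) = 2*w*(-2 + w) (p(w) = (2*w)*(-2 + w) = 2*w*(-2 + w))
(K + 3*p(-3))/(-2287) + R(-30)/(-45) = (-72 + 3*(2*(-3)*(-2 - 3)))/(-2287) + (-68 - 51*(-30))/(-45) = (-72 + 3*(2*(-3)*(-5)))*(-1/2287) + (-68 + 1530)*(-1/45) = (-72 + 3*30)*(-1/2287) + 1462*(-1/45) = (-72 + 90)*(-1/2287) - 1462/45 = 18*(-1/2287) - 1462/45 = -18/2287 - 1462/45 = -3344404/102915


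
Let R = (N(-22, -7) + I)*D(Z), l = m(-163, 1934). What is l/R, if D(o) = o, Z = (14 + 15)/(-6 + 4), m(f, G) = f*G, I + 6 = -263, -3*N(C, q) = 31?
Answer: -945726/12151 ≈ -77.831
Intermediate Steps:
N(C, q) = -31/3 (N(C, q) = -1/3*31 = -31/3)
I = -269 (I = -6 - 263 = -269)
m(f, G) = G*f
Z = -29/2 (Z = 29/(-2) = 29*(-1/2) = -29/2 ≈ -14.500)
l = -315242 (l = 1934*(-163) = -315242)
R = 12151/3 (R = (-31/3 - 269)*(-29/2) = -838/3*(-29/2) = 12151/3 ≈ 4050.3)
l/R = -315242/12151/3 = -315242*3/12151 = -945726/12151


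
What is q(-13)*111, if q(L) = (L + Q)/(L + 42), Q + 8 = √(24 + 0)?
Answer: -2331/29 + 222*√6/29 ≈ -61.628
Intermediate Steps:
Q = -8 + 2*√6 (Q = -8 + √(24 + 0) = -8 + √24 = -8 + 2*√6 ≈ -3.1010)
q(L) = (-8 + L + 2*√6)/(42 + L) (q(L) = (L + (-8 + 2*√6))/(L + 42) = (-8 + L + 2*√6)/(42 + L))
q(-13)*111 = ((-8 - 13 + 2*√6)/(42 - 13))*111 = ((-21 + 2*√6)/29)*111 = (-21/29 + 2*√6/29)*111 = -2331/29 + 222*√6/29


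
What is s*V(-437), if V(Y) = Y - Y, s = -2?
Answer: 0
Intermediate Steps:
V(Y) = 0
s*V(-437) = -2*0 = 0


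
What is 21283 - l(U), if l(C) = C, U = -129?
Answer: 21412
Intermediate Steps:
21283 - l(U) = 21283 - 1*(-129) = 21283 + 129 = 21412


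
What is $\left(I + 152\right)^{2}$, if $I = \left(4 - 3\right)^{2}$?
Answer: $23409$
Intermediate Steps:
$I = 1$ ($I = 1^{2} = 1$)
$\left(I + 152\right)^{2} = \left(1 + 152\right)^{2} = 153^{2} = 23409$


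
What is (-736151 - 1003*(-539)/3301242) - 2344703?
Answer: -1452949154293/471606 ≈ -3.0809e+6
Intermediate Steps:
(-736151 - 1003*(-539)/3301242) - 2344703 = (-736151 + 540617*(1/3301242)) - 2344703 = (-736151 + 77231/471606) - 2344703 = -347173151275/471606 - 2344703 = -1452949154293/471606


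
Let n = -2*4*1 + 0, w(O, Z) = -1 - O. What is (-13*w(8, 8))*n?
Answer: -936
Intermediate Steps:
n = -8 (n = -8*1 + 0 = -8 + 0 = -8)
(-13*w(8, 8))*n = -13*(-1 - 1*8)*(-8) = -13*(-1 - 8)*(-8) = -13*(-9)*(-8) = 117*(-8) = -936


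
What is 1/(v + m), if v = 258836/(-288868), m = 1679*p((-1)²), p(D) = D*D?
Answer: 72217/121187634 ≈ 0.00059591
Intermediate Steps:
p(D) = D²
m = 1679 (m = 1679*((-1)²)² = 1679*1² = 1679*1 = 1679)
v = -64709/72217 (v = 258836*(-1/288868) = -64709/72217 ≈ -0.89604)
1/(v + m) = 1/(-64709/72217 + 1679) = 1/(121187634/72217) = 72217/121187634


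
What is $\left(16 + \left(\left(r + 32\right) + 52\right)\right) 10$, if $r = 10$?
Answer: $1100$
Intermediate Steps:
$\left(16 + \left(\left(r + 32\right) + 52\right)\right) 10 = \left(16 + \left(\left(10 + 32\right) + 52\right)\right) 10 = \left(16 + \left(42 + 52\right)\right) 10 = \left(16 + 94\right) 10 = 110 \cdot 10 = 1100$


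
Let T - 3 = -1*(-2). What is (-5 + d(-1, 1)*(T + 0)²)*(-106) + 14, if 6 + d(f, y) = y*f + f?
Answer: 21744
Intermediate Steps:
d(f, y) = -6 + f + f*y (d(f, y) = -6 + (y*f + f) = -6 + (f*y + f) = -6 + (f + f*y) = -6 + f + f*y)
T = 5 (T = 3 - 1*(-2) = 3 + 2 = 5)
(-5 + d(-1, 1)*(T + 0)²)*(-106) + 14 = (-5 + (-6 - 1 - 1*1)*(5 + 0)²)*(-106) + 14 = (-5 + (-6 - 1 - 1)*5²)*(-106) + 14 = (-5 - 8*25)*(-106) + 14 = (-5 - 200)*(-106) + 14 = -205*(-106) + 14 = 21730 + 14 = 21744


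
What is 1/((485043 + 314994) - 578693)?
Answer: 1/221344 ≈ 4.5179e-6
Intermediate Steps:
1/((485043 + 314994) - 578693) = 1/(800037 - 578693) = 1/221344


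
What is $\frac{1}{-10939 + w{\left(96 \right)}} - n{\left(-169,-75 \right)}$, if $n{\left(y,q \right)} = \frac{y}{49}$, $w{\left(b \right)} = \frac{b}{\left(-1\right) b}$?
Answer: $\frac{1848811}{536060} \approx 3.4489$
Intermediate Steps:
$w{\left(b \right)} = -1$ ($w{\left(b \right)} = b \left(- \frac{1}{b}\right) = -1$)
$n{\left(y,q \right)} = \frac{y}{49}$ ($n{\left(y,q \right)} = y \frac{1}{49} = \frac{y}{49}$)
$\frac{1}{-10939 + w{\left(96 \right)}} - n{\left(-169,-75 \right)} = \frac{1}{-10939 - 1} - \frac{1}{49} \left(-169\right) = \frac{1}{-10940} - - \frac{169}{49} = - \frac{1}{10940} + \frac{169}{49} = \frac{1848811}{536060}$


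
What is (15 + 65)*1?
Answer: 80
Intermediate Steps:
(15 + 65)*1 = 80*1 = 80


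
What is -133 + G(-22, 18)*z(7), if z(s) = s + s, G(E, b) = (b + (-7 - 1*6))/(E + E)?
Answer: -2961/22 ≈ -134.59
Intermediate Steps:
G(E, b) = (-13 + b)/(2*E) (G(E, b) = (b + (-7 - 6))/((2*E)) = (b - 13)*(1/(2*E)) = (-13 + b)*(1/(2*E)) = (-13 + b)/(2*E))
z(s) = 2*s
-133 + G(-22, 18)*z(7) = -133 + ((½)*(-13 + 18)/(-22))*(2*7) = -133 + ((½)*(-1/22)*5)*14 = -133 - 5/44*14 = -133 - 35/22 = -2961/22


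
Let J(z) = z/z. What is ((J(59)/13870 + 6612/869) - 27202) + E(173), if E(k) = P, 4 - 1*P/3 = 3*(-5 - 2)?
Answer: -326870835501/12053030 ≈ -27119.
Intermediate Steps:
P = 75 (P = 12 - 9*(-5 - 2) = 12 - 9*(-7) = 12 - 3*(-21) = 12 + 63 = 75)
E(k) = 75
J(z) = 1
((J(59)/13870 + 6612/869) - 27202) + E(173) = ((1/13870 + 6612/869) - 27202) + 75 = (91709309/12053030 - 27202) + 75 = -327774812751/12053030 + 75 = -326870835501/12053030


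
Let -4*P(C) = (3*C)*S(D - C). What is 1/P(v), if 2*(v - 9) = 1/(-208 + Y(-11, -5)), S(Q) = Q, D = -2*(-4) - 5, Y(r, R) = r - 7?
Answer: 817216/33076911 ≈ 0.024707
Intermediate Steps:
Y(r, R) = -7 + r
D = 3 (D = 8 - 5 = 3)
v = 4067/452 (v = 9 + 1/(2*(-208 + (-7 - 11))) = 9 + 1/(2*(-208 - 18)) = 9 + (½)/(-226) = 9 + (½)*(-1/226) = 9 - 1/452 = 4067/452 ≈ 8.9978)
P(C) = -3*C*(3 - C)/4
1/P(v) = 1/((¾)*(4067/452)*(-3 + 4067/452)) = 1/((¾)*(4067/452)*(2711/452)) = 1/(33076911/817216) = 817216/33076911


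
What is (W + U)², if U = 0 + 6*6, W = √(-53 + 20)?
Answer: (36 + I*√33)² ≈ 1263.0 + 413.61*I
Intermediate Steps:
W = I*√33 (W = √(-33) = I*√33 ≈ 5.7446*I)
U = 36 (U = 0 + 36 = 36)
(W + U)² = (I*√33 + 36)² = (36 + I*√33)²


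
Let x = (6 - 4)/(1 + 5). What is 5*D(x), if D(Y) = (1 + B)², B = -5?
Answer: 80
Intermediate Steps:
x = ⅓ (x = 2/6 = 2*(⅙) = ⅓ ≈ 0.33333)
D(Y) = 16 (D(Y) = (1 - 5)² = (-4)² = 16)
5*D(x) = 5*16 = 80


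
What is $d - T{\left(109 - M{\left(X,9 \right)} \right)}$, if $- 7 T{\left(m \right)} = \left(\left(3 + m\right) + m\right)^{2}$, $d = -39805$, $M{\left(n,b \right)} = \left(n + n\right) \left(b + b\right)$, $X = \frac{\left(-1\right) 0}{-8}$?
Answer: $- \frac{229794}{7} \approx -32828.0$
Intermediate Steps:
$X = 0$ ($X = 0 \left(- \frac{1}{8}\right) = 0$)
$M{\left(n,b \right)} = 4 b n$ ($M{\left(n,b \right)} = 2 n 2 b = 4 b n$)
$T{\left(m \right)} = - \frac{\left(3 + 2 m\right)^{2}}{7}$ ($T{\left(m \right)} = - \frac{\left(\left(3 + m\right) + m\right)^{2}}{7} = - \frac{\left(3 + 2 m\right)^{2}}{7}$)
$d - T{\left(109 - M{\left(X,9 \right)} \right)} = -39805 - - \frac{\left(3 + 2 \left(109 - 4 \cdot 9 \cdot 0\right)\right)^{2}}{7} = -39805 - - \frac{\left(3 + 2 \left(109 - 0\right)\right)^{2}}{7} = -39805 - - \frac{\left(3 + 2 \left(109 + 0\right)\right)^{2}}{7} = -39805 - - \frac{\left(3 + 2 \cdot 109\right)^{2}}{7} = -39805 - - \frac{\left(3 + 218\right)^{2}}{7} = -39805 - - \frac{221^{2}}{7} = -39805 - \left(- \frac{1}{7}\right) 48841 = -39805 - - \frac{48841}{7} = -39805 + \frac{48841}{7} = - \frac{229794}{7}$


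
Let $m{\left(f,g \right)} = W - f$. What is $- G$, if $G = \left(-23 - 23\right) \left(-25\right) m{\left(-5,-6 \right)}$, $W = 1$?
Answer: $-6900$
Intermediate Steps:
$m{\left(f,g \right)} = 1 - f$
$G = 6900$ ($G = \left(-23 - 23\right) \left(-25\right) \left(1 - -5\right) = \left(-23 - 23\right) \left(-25\right) \left(1 + 5\right) = \left(-46\right) \left(-25\right) 6 = 1150 \cdot 6 = 6900$)
$- G = \left(-1\right) 6900 = -6900$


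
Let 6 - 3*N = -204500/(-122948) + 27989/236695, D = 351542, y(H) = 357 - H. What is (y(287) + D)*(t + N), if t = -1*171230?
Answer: -438016569699288912912/7275294215 ≈ -6.0206e+10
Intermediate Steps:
t = -171230
N = 10230145174/7275294215 (N = 2 - (-204500/(-122948) + 27989/236695)/3 = 2 - (-204500*(-1/122948) + 27989*(1/236695))/3 = 2 - (51125/30737 + 27989/236695)/3 = 2 - ⅓*12961329768/7275294215 = 2 - 4320443256/7275294215 = 10230145174/7275294215 ≈ 1.4061)
(y(287) + D)*(t + N) = ((357 - 1*287) + 351542)*(-171230 + 10230145174/7275294215) = ((357 - 287) + 351542)*(-1245738398289276/7275294215) = (70 + 351542)*(-1245738398289276/7275294215) = 351612*(-1245738398289276/7275294215) = -438016569699288912912/7275294215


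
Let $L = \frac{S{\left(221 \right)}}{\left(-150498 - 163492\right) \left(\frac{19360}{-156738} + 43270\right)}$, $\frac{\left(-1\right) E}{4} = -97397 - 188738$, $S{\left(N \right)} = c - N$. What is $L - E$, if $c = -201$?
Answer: $- \frac{609321856999904699141}{532372706065250} \approx -1.1445 \cdot 10^{6}$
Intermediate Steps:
$S{\left(N \right)} = -201 - N$
$E = 1144540$ ($E = - 4 \left(-97397 - 188738\right) = \left(-4\right) \left(-286135\right) = 1144540$)
$L = \frac{16535859}{532372706065250}$ ($L = \frac{-201 - 221}{\left(-150498 - 163492\right) \left(\frac{19360}{-156738} + 43270\right)} = \frac{-201 - 221}{\left(-313990\right) \left(19360 \left(- \frac{1}{156738}\right) + 43270\right)} = - \frac{422}{\left(-313990\right) \left(- \frac{9680}{78369} + 43270\right)} = - \frac{422}{\left(-313990\right) \frac{3391016950}{78369}} = - \frac{422}{- \frac{1064745412130500}{78369}} = \left(-422\right) \left(- \frac{78369}{1064745412130500}\right) = \frac{16535859}{532372706065250} \approx 3.1061 \cdot 10^{-8}$)
$L - E = \frac{16535859}{532372706065250} - 1144540 = - \frac{609321856999904699141}{532372706065250}$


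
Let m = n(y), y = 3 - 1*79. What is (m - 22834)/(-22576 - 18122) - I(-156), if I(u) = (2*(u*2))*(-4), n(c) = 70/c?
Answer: -551322311/220932 ≈ -2495.4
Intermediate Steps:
y = -76 (y = 3 - 79 = -76)
m = -35/38 (m = 70/(-76) = 70*(-1/76) = -35/38 ≈ -0.92105)
I(u) = -16*u (I(u) = (2*(2*u))*(-4) = (4*u)*(-4) = -16*u)
(m - 22834)/(-22576 - 18122) - I(-156) = (-35/38 - 22834)/(-22576 - 18122) - (-16)*(-156) = -867727/38/(-40698) - 1*2496 = -867727/38*(-1/40698) - 2496 = 123961/220932 - 2496 = -551322311/220932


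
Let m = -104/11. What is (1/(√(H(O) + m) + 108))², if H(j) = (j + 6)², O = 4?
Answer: 118525/1350610572 - 33*√2739/112550881 ≈ 7.2412e-5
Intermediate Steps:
m = -104/11 (m = -104*1/11 = -104/11 ≈ -9.4545)
H(j) = (6 + j)²
(1/(√(H(O) + m) + 108))² = (1/(√((6 + 4)² - 104/11) + 108))² = (1/(√(10² - 104/11) + 108))² = (1/(√(100 - 104/11) + 108))² = (1/(√(996/11) + 108))² = (1/(2*√2739/11 + 108))² = (1/(108 + 2*√2739/11))² = (108 + 2*√2739/11)⁻²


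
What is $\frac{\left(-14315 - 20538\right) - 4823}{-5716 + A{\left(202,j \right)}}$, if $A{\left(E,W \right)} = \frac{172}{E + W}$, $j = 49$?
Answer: $\frac{2489669}{358636} \approx 6.942$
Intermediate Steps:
$\frac{\left(-14315 - 20538\right) - 4823}{-5716 + A{\left(202,j \right)}} = \frac{\left(-14315 - 20538\right) - 4823}{-5716 + \frac{172}{202 + 49}} = \frac{-34853 - 4823}{-5716 + \frac{172}{251}} = - \frac{39676}{-5716 + 172 \cdot \frac{1}{251}} = - \frac{39676}{-5716 + \frac{172}{251}} = - \frac{39676}{- \frac{1434544}{251}} = \left(-39676\right) \left(- \frac{251}{1434544}\right) = \frac{2489669}{358636}$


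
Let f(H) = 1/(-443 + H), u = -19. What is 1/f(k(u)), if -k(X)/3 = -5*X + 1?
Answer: -731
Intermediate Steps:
k(X) = -3 + 15*X (k(X) = -3*(-5*X + 1) = -3*(1 - 5*X) = -3 + 15*X)
1/f(k(u)) = 1/(1/(-443 + (-3 + 15*(-19)))) = 1/(1/(-443 + (-3 - 285))) = 1/(1/(-443 - 288)) = 1/(1/(-731)) = 1/(-1/731) = -731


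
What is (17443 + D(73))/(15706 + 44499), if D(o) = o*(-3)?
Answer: 17224/60205 ≈ 0.28609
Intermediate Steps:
D(o) = -3*o
(17443 + D(73))/(15706 + 44499) = (17443 - 3*73)/(15706 + 44499) = (17443 - 219)/60205 = 17224*(1/60205) = 17224/60205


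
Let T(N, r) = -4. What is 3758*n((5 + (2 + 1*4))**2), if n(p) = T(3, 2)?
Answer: -15032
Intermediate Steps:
n(p) = -4
3758*n((5 + (2 + 1*4))**2) = 3758*(-4) = -15032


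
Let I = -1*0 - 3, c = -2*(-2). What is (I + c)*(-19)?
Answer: -19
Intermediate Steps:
c = 4
I = -3 (I = 0 - 3 = -3)
(I + c)*(-19) = (-3 + 4)*(-19) = 1*(-19) = -19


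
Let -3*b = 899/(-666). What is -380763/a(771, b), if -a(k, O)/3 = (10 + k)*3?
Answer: 42307/781 ≈ 54.170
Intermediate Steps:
b = 899/1998 (b = -899/(3*(-666)) = -899*(-1)/(3*666) = -⅓*(-899/666) = 899/1998 ≈ 0.44995)
a(k, O) = -90 - 9*k (a(k, O) = -3*(10 + k)*3 = -3*(30 + 3*k) = -90 - 9*k)
-380763/a(771, b) = -380763/(-90 - 9*771) = -380763/(-90 - 6939) = -380763/(-7029) = -380763*(-1/7029) = 42307/781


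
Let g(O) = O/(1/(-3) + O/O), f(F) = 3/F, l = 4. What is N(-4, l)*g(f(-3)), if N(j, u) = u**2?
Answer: -24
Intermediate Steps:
g(O) = 3*O/2 (g(O) = O/(1*(-1/3) + 1) = O/(-1/3 + 1) = O/(2/3) = O*(3/2) = 3*O/2)
N(-4, l)*g(f(-3)) = 4**2*(3*(3/(-3))/2) = 16*(3*(3*(-1/3))/2) = 16*((3/2)*(-1)) = 16*(-3/2) = -24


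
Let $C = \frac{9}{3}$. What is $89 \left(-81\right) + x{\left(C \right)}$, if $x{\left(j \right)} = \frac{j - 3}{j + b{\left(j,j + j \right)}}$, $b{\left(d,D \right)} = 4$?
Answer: $-7209$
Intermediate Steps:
$C = 3$ ($C = 9 \cdot \frac{1}{3} = 3$)
$x{\left(j \right)} = \frac{-3 + j}{4 + j}$ ($x{\left(j \right)} = \frac{j - 3}{j + 4} = \frac{-3 + j}{4 + j}$)
$89 \left(-81\right) + x{\left(C \right)} = 89 \left(-81\right) + \frac{-3 + 3}{4 + 3} = -7209 + \frac{1}{7} \cdot 0 = -7209 + 0 = -7209$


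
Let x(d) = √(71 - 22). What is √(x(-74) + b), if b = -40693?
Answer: I*√40686 ≈ 201.71*I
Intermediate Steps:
x(d) = 7 (x(d) = √49 = 7)
√(x(-74) + b) = √(7 - 40693) = √(-40686) = I*√40686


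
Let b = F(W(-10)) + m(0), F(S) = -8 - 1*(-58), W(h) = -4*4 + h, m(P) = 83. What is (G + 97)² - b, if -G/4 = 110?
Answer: 117516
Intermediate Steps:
G = -440 (G = -4*110 = -440)
W(h) = -16 + h
F(S) = 50 (F(S) = -8 + 58 = 50)
b = 133 (b = 50 + 83 = 133)
(G + 97)² - b = (-440 + 97)² - 1*133 = (-343)² - 133 = 117649 - 133 = 117516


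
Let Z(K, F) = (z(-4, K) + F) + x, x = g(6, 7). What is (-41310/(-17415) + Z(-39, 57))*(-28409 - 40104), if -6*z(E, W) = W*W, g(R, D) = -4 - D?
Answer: 1208637833/86 ≈ 1.4054e+7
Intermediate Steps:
z(E, W) = -W**2/6 (z(E, W) = -W*W/6 = -W**2/6)
x = -11 (x = -4 - 1*7 = -4 - 7 = -11)
Z(K, F) = -11 + F - K**2/6 (Z(K, F) = (-K**2/6 + F) - 11 = (F - K**2/6) - 11 = -11 + F - K**2/6)
(-41310/(-17415) + Z(-39, 57))*(-28409 - 40104) = (-41310/(-17415) + (-11 + 57 - 1/6*(-39)**2))*(-28409 - 40104) = (-41310*(-1/17415) + (-11 + 57 - 1/6*1521))*(-68513) = (102/43 + (-11 + 57 - 507/2))*(-68513) = (102/43 - 415/2)*(-68513) = -17641/86*(-68513) = 1208637833/86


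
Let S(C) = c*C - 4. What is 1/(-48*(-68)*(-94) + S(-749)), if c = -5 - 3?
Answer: -1/300828 ≈ -3.3242e-6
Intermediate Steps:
c = -8
S(C) = -4 - 8*C (S(C) = -8*C - 4 = -4 - 8*C)
1/(-48*(-68)*(-94) + S(-749)) = 1/(-48*(-68)*(-94) + (-4 - 8*(-749))) = 1/(3264*(-94) + (-4 + 5992)) = 1/(-306816 + 5988) = 1/(-300828) = -1/300828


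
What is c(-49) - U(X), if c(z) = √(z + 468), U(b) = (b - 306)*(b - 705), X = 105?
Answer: -120600 + √419 ≈ -1.2058e+5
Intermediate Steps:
U(b) = (-705 + b)*(-306 + b) (U(b) = (-306 + b)*(-705 + b) = (-705 + b)*(-306 + b))
c(z) = √(468 + z)
c(-49) - U(X) = √(468 - 49) - (215730 + 105² - 1011*105) = √419 - (215730 + 11025 - 106155) = √419 - 1*120600 = √419 - 120600 = -120600 + √419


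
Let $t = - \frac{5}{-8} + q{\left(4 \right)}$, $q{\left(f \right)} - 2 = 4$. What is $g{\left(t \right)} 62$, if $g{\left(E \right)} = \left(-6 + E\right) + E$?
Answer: $\frac{899}{2} \approx 449.5$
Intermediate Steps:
$q{\left(f \right)} = 6$ ($q{\left(f \right)} = 2 + 4 = 6$)
$t = \frac{53}{8}$ ($t = - \frac{5}{-8} + 6 = \left(-5\right) \left(- \frac{1}{8}\right) + 6 = \frac{5}{8} + 6 = \frac{53}{8} \approx 6.625$)
$g{\left(E \right)} = -6 + 2 E$
$g{\left(t \right)} 62 = \left(-6 + 2 \cdot \frac{53}{8}\right) 62 = \left(-6 + \frac{53}{4}\right) 62 = \frac{29}{4} \cdot 62 = \frac{899}{2}$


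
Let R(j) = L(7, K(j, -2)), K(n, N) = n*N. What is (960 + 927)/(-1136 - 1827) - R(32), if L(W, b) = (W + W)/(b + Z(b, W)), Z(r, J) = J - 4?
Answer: -73625/180743 ≈ -0.40735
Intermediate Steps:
Z(r, J) = -4 + J
K(n, N) = N*n
L(W, b) = 2*W/(-4 + W + b) (L(W, b) = (W + W)/(b + (-4 + W)) = (2*W)/(-4 + W + b) = 2*W/(-4 + W + b))
R(j) = 14/(3 - 2*j) (R(j) = 2*7/(-4 + 7 - 2*j) = 2*7/(3 - 2*j) = 14/(3 - 2*j))
(960 + 927)/(-1136 - 1827) - R(32) = (960 + 927)/(-1136 - 1827) - (-14)/(-3 + 2*32) = 1887/(-2963) - (-14)/(-3 + 64) = 1887*(-1/2963) - (-14)/61 = -1887/2963 - (-14)/61 = -1887/2963 - 1*(-14/61) = -1887/2963 + 14/61 = -73625/180743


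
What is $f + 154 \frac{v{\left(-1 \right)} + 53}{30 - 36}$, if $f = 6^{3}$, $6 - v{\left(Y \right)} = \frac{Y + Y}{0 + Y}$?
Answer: $-1247$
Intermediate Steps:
$v{\left(Y \right)} = 4$ ($v{\left(Y \right)} = 6 - \frac{Y + Y}{0 + Y} = 6 - \frac{2 Y}{Y} = 6 - 2 = 4$)
$f = 216$
$f + 154 \frac{v{\left(-1 \right)} + 53}{30 - 36} = 216 + 154 \frac{4 + 53}{30 - 36} = 216 + 154 \frac{57}{-6} = 216 + 154 \cdot 57 \left(- \frac{1}{6}\right) = 216 + 154 \left(- \frac{19}{2}\right) = 216 - 1463 = -1247$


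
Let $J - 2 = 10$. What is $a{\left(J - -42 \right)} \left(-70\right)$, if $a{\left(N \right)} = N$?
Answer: $-3780$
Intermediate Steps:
$J = 12$ ($J = 2 + 10 = 12$)
$a{\left(J - -42 \right)} \left(-70\right) = \left(12 - -42\right) \left(-70\right) = \left(12 + 42\right) \left(-70\right) = 54 \left(-70\right) = -3780$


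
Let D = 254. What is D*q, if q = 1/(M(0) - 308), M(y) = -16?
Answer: -127/162 ≈ -0.78395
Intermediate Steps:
q = -1/324 (q = 1/(-16 - 308) = 1/(-324) = -1/324 ≈ -0.0030864)
D*q = 254*(-1/324) = -127/162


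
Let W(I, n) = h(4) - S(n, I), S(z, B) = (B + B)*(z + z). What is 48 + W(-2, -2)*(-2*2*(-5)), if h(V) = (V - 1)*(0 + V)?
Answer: -32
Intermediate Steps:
S(z, B) = 4*B*z (S(z, B) = (2*B)*(2*z) = 4*B*z)
h(V) = V*(-1 + V) (h(V) = (-1 + V)*V = V*(-1 + V))
W(I, n) = 12 - 4*I*n (W(I, n) = 4*(-1 + 4) - 4*I*n = 4*3 - 4*I*n = 12 - 4*I*n)
48 + W(-2, -2)*(-2*2*(-5)) = 48 + (12 - 4*(-2)*(-2))*(-2*2*(-5)) = 48 + (12 - 16)*(-4*(-5)) = 48 - 4*20 = 48 - 80 = -32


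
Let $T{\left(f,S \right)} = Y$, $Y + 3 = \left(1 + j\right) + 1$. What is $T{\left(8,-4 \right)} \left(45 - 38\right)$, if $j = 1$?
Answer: $0$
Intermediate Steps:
$Y = 0$ ($Y = -3 + \left(\left(1 + 1\right) + 1\right) = -3 + \left(2 + 1\right) = -3 + 3 = 0$)
$T{\left(f,S \right)} = 0$
$T{\left(8,-4 \right)} \left(45 - 38\right) = 0 \left(45 - 38\right) = 0 \cdot 7 = 0$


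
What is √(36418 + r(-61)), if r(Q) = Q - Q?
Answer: √36418 ≈ 190.83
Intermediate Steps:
r(Q) = 0
√(36418 + r(-61)) = √(36418 + 0) = √36418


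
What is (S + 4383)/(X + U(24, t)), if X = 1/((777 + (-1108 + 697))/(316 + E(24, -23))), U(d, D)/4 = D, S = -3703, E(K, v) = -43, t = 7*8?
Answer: 82960/27419 ≈ 3.0256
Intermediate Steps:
t = 56
U(d, D) = 4*D
X = 91/122 (X = 1/((777 + (-1108 + 697))/(316 - 43)) = 1/((777 - 411)/273) = 1/(366*(1/273)) = 1/(122/91) = 91/122 ≈ 0.74590)
(S + 4383)/(X + U(24, t)) = (-3703 + 4383)/(91/122 + 4*56) = 680/(91/122 + 224) = 680/(27419/122) = 680*(122/27419) = 82960/27419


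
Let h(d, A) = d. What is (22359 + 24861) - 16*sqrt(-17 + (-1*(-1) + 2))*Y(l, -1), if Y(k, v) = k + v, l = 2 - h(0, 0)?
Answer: 47220 - 16*I*sqrt(14) ≈ 47220.0 - 59.867*I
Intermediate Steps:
l = 2 (l = 2 - 1*0 = 2 + 0 = 2)
(22359 + 24861) - 16*sqrt(-17 + (-1*(-1) + 2))*Y(l, -1) = (22359 + 24861) - 16*sqrt(-17 + (-1*(-1) + 2))*(2 - 1) = 47220 - 16*sqrt(-17 + (1 + 2)) = 47220 - 16*sqrt(-17 + 3) = 47220 - 16*sqrt(-14) = 47220 - 16*(I*sqrt(14)) = 47220 - 16*I*sqrt(14)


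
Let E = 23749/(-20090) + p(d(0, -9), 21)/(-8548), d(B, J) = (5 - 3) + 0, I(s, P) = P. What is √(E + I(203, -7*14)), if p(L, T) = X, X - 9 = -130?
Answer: 3*I*√414478276777465/6133190 ≈ 9.9583*I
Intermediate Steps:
X = -121 (X = 9 - 130 = -121)
d(B, J) = 2 (d(B, J) = 2 + 0 = 2)
p(L, T) = -121
E = -100287781/85864660 (E = 23749/(-20090) - 121/(-8548) = 23749*(-1/20090) - 121*(-1/8548) = -23749/20090 + 121/8548 = -100287781/85864660 ≈ -1.1680)
√(E + I(203, -7*14)) = √(-100287781/85864660 - 7*14) = √(-100287781/85864660 - 98) = √(-8515024461/85864660) = 3*I*√414478276777465/6133190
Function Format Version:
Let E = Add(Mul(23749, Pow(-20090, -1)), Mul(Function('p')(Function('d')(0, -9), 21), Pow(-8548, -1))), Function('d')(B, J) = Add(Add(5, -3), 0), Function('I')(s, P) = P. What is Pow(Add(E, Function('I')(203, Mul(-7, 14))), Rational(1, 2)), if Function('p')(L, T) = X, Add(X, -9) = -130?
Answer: Mul(Rational(3, 6133190), I, Pow(414478276777465, Rational(1, 2))) ≈ Mul(9.9583, I)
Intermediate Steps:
X = -121 (X = Add(9, -130) = -121)
Function('d')(B, J) = 2 (Function('d')(B, J) = Add(2, 0) = 2)
Function('p')(L, T) = -121
E = Rational(-100287781, 85864660) (E = Add(Mul(23749, Pow(-20090, -1)), Mul(-121, Pow(-8548, -1))) = Add(Mul(23749, Rational(-1, 20090)), Mul(-121, Rational(-1, 8548))) = Add(Rational(-23749, 20090), Rational(121, 8548)) = Rational(-100287781, 85864660) ≈ -1.1680)
Pow(Add(E, Function('I')(203, Mul(-7, 14))), Rational(1, 2)) = Pow(Add(Rational(-100287781, 85864660), Mul(-7, 14)), Rational(1, 2)) = Pow(Add(Rational(-100287781, 85864660), -98), Rational(1, 2)) = Pow(Rational(-8515024461, 85864660), Rational(1, 2)) = Mul(Rational(3, 6133190), I, Pow(414478276777465, Rational(1, 2)))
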